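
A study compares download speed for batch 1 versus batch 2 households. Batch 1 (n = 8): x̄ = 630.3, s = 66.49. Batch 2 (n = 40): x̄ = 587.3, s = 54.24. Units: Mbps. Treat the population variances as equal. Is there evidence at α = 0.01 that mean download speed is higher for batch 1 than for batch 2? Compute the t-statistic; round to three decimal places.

1.973

Let group 1 = batch 1, group 2 = batch 2. H0: μ_1 = μ_2; H1: μ_1 > μ_2 (two-sample pooled-variance t-test, right-tailed).
s_p² = [(8−1)·66.49² + (40−1)·54.24²]/(8+40−2) = 3167.03
t = (630.3 − 587.3)/√[3167.03·(1/8 + 1/40)] = 1.973
df = n₁ + n₂ − 2 = 46
p-value = P(T ≥ 1.973) ≈ 0.0273
Since p ≈ 0.0273 > α = 0.01, fail to reject H0; the data do not provide sufficient evidence against H0.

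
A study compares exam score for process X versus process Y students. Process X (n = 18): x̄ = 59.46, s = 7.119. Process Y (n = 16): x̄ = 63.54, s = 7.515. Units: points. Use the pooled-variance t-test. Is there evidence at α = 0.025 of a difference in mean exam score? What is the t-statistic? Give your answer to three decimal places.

Let group 1 = process X, group 2 = process Y. H0: μ_1 = μ_2; H1: μ_1 ≠ μ_2 (two-sample pooled-variance t-test, two-sided).
s_p² = [(18−1)·7.119² + (16−1)·7.515²]/(18+16−2) = 53.3966
t = (59.46 − 63.54)/√[53.3966·(1/18 + 1/16)] = -1.625
df = n₁ + n₂ − 2 = 32
Two-sided p-value ≈ 0.114
Since p ≈ 0.114 > α = 0.025, fail to reject H0; the data do not provide sufficient evidence against H0.

-1.625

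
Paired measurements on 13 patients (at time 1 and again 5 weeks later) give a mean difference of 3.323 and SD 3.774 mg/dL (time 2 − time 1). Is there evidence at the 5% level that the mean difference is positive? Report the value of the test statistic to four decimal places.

3.1747

H0: μ_d = 0; H1: μ_d > 0 (paired t-test on the differences, right-tailed).
t = d̄/(s_d/√n) = 3.323/(3.774/√13) = 3.1747
df = n − 1 = 12
p-value = P(T ≥ 3.1747) ≈ 0.0040
Since p ≈ 0.0040 < α = 0.05, reject H0; the evidence is statistically significant.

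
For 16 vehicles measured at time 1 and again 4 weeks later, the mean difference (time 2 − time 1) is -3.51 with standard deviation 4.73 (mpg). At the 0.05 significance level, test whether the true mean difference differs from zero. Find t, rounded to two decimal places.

H0: μ_d = 0; H1: μ_d ≠ 0 (paired t-test on the differences, two-sided).
t = d̄/(s_d/√n) = -3.51/(4.73/√16) = -2.97
df = n − 1 = 15
Two-sided p-value ≈ 0.010
Since p ≈ 0.010 < α = 0.05, reject H0; the data support H1.

-2.97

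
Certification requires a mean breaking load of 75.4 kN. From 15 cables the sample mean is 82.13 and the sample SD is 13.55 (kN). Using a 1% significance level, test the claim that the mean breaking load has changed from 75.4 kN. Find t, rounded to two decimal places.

1.92

H0: μ = 75.4; H1: μ ≠ 75.4 (one-sample t-test, two-sided).
t = (x̄ − μ₀)/(s/√n) = (82.13 − 75.4)/(13.55/√15) = 1.92
df = n − 1 = 14
Two-sided p-value ≈ 0.0750
Since p ≈ 0.0750 > α = 0.01, fail to reject H0; the data do not provide sufficient evidence against H0.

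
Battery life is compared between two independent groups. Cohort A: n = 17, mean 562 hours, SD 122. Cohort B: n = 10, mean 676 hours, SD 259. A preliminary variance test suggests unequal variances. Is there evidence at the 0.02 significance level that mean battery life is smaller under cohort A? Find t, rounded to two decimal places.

Let group 1 = cohort A, group 2 = cohort B. H0: μ_1 = μ_2; H1: μ_1 < μ_2 (Welch's two-sample t-test, left-tailed).
t = (x̄_1 − x̄_2)/√(s_1²/n_1 + s_2²/n_2) = (562 − 676)/√(122²/17 + 259²/10) = -1.31
Welch–Satterthwaite df ≈ 11.39
p-value = P(T ≤ -1.31) ≈ 0.1081
Since p ≈ 0.1081 > α = 0.02, fail to reject H0; the data do not provide sufficient evidence against H0.

-1.31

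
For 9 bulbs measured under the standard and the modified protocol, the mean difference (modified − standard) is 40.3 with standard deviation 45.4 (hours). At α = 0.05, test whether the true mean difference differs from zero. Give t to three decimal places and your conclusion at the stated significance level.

t = 2.663; reject H0

H0: μ_d = 0; H1: μ_d ≠ 0 (paired t-test on the differences, two-sided).
t = d̄/(s_d/√n) = 40.3/(45.4/√9) = 2.663
df = n − 1 = 8
Two-sided p-value ≈ 0.029
Since p ≈ 0.029 < α = 0.05, reject H0; the evidence is statistically significant.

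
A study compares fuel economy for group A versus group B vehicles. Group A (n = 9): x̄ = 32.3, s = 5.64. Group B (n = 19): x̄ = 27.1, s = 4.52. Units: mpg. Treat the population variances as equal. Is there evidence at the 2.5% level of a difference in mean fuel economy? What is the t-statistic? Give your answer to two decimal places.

Let group 1 = group A, group 2 = group B. H0: μ_1 = μ_2; H1: μ_1 ≠ μ_2 (two-sample pooled-variance t-test, two-sided).
s_p² = [(9−1)·5.64² + (19−1)·4.52²]/(9+19−2) = 23.9317
t = (32.3 − 27.1)/√[23.9317·(1/9 + 1/19)] = 2.63
df = n₁ + n₂ − 2 = 26
Two-sided p-value ≈ 0.014
Since p ≈ 0.014 < α = 0.025, reject H0; the evidence is statistically significant.

2.63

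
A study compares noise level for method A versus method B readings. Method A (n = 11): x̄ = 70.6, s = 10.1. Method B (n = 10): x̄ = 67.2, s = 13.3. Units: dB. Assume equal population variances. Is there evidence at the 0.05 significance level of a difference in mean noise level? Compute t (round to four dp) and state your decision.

Let group 1 = method A, group 2 = method B. H0: μ_1 = μ_2; H1: μ_1 ≠ μ_2 (two-sample pooled-variance t-test, two-sided).
s_p² = [(11−1)·10.1² + (10−1)·13.3²]/(11+10−2) = 137.479
t = (70.6 − 67.2)/√[137.479·(1/11 + 1/10)] = 0.6637
df = n₁ + n₂ − 2 = 19
Two-sided p-value ≈ 0.515
Since p ≈ 0.515 > α = 0.05, fail to reject H0; the evidence is not statistically significant.

t = 0.6637; fail to reject H0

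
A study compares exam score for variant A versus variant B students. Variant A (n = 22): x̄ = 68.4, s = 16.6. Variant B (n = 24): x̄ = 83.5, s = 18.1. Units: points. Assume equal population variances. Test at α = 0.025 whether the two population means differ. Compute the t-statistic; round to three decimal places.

Let group 1 = variant A, group 2 = variant B. H0: μ_1 = μ_2; H1: μ_1 ≠ μ_2 (two-sample pooled-variance t-test, two-sided).
s_p² = [(22−1)·16.6² + (24−1)·18.1²]/(22+24−2) = 302.768
t = (68.4 − 83.5)/√[302.768·(1/22 + 1/24)] = -2.940
df = n₁ + n₂ − 2 = 44
Two-sided p-value ≈ 0.005
Since p ≈ 0.005 < α = 0.025, reject H0; the data support H1.

-2.940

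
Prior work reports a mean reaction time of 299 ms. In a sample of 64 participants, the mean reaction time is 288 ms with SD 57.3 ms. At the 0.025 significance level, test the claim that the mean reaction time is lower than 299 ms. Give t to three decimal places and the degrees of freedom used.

t = -1.536, df = 63

H0: μ = 299; H1: μ < 299 (one-sample t-test, left-tailed).
t = (x̄ − μ₀)/(s/√n) = (288 − 299)/(57.3/√64) = -1.536
df = n − 1 = 63
p-value = P(T ≤ -1.536) ≈ 0.065
Since p ≈ 0.065 > α = 0.025, fail to reject H0; the data do not provide sufficient evidence against H0.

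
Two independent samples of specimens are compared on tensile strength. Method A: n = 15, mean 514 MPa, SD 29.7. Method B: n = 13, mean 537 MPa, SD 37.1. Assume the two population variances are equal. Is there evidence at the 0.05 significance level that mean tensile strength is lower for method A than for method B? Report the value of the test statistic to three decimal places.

-1.822

Let group 1 = method A, group 2 = method B. H0: μ_1 = μ_2; H1: μ_1 < μ_2 (two-sample pooled-variance t-test, left-tailed).
s_p² = [(15−1)·29.7² + (13−1)·37.1²]/(15+13−2) = 1110.24
t = (514 − 537)/√[1110.24·(1/15 + 1/13)] = -1.822
df = n₁ + n₂ − 2 = 26
p-value = P(T ≤ -1.822) ≈ 0.0400
Since p ≈ 0.0400 < α = 0.05, reject H0; the data support H1.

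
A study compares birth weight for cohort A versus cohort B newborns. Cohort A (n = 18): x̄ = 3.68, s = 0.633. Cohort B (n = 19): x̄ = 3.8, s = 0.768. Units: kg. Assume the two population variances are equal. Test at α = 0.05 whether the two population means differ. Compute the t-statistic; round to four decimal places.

Let group 1 = cohort A, group 2 = cohort B. H0: μ_1 = μ_2; H1: μ_1 ≠ μ_2 (two-sample pooled-variance t-test, two-sided).
s_p² = [(18−1)·0.633² + (19−1)·0.768²]/(18+19−2) = 0.497958
t = (3.68 − 3.8)/√[0.497958·(1/18 + 1/19)] = -0.5170
df = n₁ + n₂ − 2 = 35
Two-sided p-value ≈ 0.6084
Since p ≈ 0.6084 > α = 0.05, fail to reject H0; the data do not provide sufficient evidence against H0.

-0.5170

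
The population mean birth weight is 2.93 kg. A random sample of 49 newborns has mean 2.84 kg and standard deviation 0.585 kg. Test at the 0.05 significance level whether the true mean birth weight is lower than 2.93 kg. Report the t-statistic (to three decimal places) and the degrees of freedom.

t = -1.077, df = 48

H0: μ = 2.93; H1: μ < 2.93 (one-sample t-test, left-tailed).
t = (x̄ − μ₀)/(s/√n) = (2.84 − 2.93)/(0.585/√49) = -1.077
df = n − 1 = 48
p-value = P(T ≤ -1.077) ≈ 0.1434
Since p ≈ 0.1434 > α = 0.05, fail to reject H0; the evidence is not statistically significant.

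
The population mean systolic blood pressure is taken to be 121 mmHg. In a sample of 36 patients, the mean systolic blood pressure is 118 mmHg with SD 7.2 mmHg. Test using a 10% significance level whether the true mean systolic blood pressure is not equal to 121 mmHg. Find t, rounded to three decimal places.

H0: μ = 121; H1: μ ≠ 121 (one-sample t-test, two-sided).
t = (x̄ − μ₀)/(s/√n) = (118 − 121)/(7.2/√36) = -2.500
df = n − 1 = 35
Two-sided p-value ≈ 0.017
Since p ≈ 0.017 < α = 0.1, reject H0; the data support H1.

-2.500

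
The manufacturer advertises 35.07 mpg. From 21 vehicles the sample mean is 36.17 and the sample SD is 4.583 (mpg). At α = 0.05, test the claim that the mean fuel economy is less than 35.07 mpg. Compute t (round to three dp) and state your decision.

t = 1.100; fail to reject H0

H0: μ = 35.07; H1: μ < 35.07 (one-sample t-test, left-tailed).
t = (x̄ − μ₀)/(s/√n) = (36.17 − 35.07)/(4.583/√21) = 1.100
df = n − 1 = 20
p-value = P(T ≤ 1.100) ≈ 0.858
Since p ≈ 0.858 > α = 0.05, fail to reject H0; the evidence is not statistically significant.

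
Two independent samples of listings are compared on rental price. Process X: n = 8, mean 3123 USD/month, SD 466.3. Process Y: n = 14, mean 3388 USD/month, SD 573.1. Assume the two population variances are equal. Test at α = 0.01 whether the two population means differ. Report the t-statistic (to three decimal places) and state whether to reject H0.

Let group 1 = process X, group 2 = process Y. H0: μ_1 = μ_2; H1: μ_1 ≠ μ_2 (two-sample pooled-variance t-test, two-sided).
s_p² = [(8−1)·466.3² + (14−1)·573.1²]/(8+14−2) = 289591
t = (3123 − 3388)/√[289591·(1/8 + 1/14)] = -1.111
df = n₁ + n₂ − 2 = 20
Two-sided p-value ≈ 0.2797
Since p ≈ 0.2797 > α = 0.01, fail to reject H0; the data do not provide sufficient evidence against H0.

t = -1.111; fail to reject H0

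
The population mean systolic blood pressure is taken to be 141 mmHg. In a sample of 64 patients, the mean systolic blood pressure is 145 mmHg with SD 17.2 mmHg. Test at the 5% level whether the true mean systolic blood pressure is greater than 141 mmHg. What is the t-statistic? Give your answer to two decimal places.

1.86

H0: μ = 141; H1: μ > 141 (one-sample t-test, right-tailed).
t = (x̄ − μ₀)/(s/√n) = (145 − 141)/(17.2/√64) = 1.86
df = n − 1 = 63
p-value = P(T ≥ 1.86) ≈ 0.034
Since p ≈ 0.034 < α = 0.05, reject H0; the data support H1.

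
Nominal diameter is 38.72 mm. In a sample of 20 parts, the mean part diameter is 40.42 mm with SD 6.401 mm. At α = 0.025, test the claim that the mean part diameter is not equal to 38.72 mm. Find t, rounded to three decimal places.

H0: μ = 38.72; H1: μ ≠ 38.72 (one-sample t-test, two-sided).
t = (x̄ − μ₀)/(s/√n) = (40.42 − 38.72)/(6.401/√20) = 1.188
df = n − 1 = 19
Two-sided p-value ≈ 0.2496
Since p ≈ 0.2496 > α = 0.025, fail to reject H0; the data do not provide sufficient evidence against H0.

1.188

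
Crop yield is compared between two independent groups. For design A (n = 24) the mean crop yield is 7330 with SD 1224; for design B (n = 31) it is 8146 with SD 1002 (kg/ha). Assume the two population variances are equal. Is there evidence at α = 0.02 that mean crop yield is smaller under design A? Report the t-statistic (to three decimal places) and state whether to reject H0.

t = -2.719; reject H0

Let group 1 = design A, group 2 = design B. H0: μ_1 = μ_2; H1: μ_1 < μ_2 (two-sample pooled-variance t-test, left-tailed).
s_p² = [(24−1)·1224² + (31−1)·1002²]/(24+31−2) = 1218460
t = (7330 − 8146)/√[1218460·(1/24 + 1/31)] = -2.719
df = n₁ + n₂ − 2 = 53
p-value = P(T ≤ -2.719) ≈ 0.004
Since p ≈ 0.004 < α = 0.02, reject H0; the data support H1.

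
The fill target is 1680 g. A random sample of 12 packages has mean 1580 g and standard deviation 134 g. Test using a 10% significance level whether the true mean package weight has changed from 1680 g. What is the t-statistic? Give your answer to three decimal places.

H0: μ = 1680; H1: μ ≠ 1680 (one-sample t-test, two-sided).
t = (x̄ − μ₀)/(s/√n) = (1580 − 1680)/(134/√12) = -2.585
df = n − 1 = 11
Two-sided p-value ≈ 0.0254
Since p ≈ 0.0254 < α = 0.1, reject H0; the data support H1.

-2.585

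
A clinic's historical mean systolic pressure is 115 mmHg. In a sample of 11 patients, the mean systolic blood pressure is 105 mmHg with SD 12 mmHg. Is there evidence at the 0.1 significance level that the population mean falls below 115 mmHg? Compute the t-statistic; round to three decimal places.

-2.764

H0: μ = 115; H1: μ < 115 (one-sample t-test, left-tailed).
t = (x̄ − μ₀)/(s/√n) = (105 − 115)/(12/√11) = -2.764
df = n − 1 = 10
p-value = P(T ≤ -2.764) ≈ 0.0100
Since p ≈ 0.0100 < α = 0.1, reject H0; the evidence is statistically significant.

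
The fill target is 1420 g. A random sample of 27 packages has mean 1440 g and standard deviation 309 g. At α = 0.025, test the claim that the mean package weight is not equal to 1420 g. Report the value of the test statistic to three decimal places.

0.336

H0: μ = 1420; H1: μ ≠ 1420 (one-sample t-test, two-sided).
t = (x̄ − μ₀)/(s/√n) = (1440 − 1420)/(309/√27) = 0.336
df = n − 1 = 26
Two-sided p-value ≈ 0.7393
Since p ≈ 0.7393 > α = 0.025, fail to reject H0; the evidence is not statistically significant.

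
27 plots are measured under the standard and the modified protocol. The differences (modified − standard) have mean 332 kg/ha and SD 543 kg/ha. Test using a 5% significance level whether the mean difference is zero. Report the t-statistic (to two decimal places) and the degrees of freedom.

H0: μ_d = 0; H1: μ_d ≠ 0 (paired t-test on the differences, two-sided).
t = d̄/(s_d/√n) = 332/(543/√27) = 3.18
df = n − 1 = 26
Two-sided p-value ≈ 0.004
Since p ≈ 0.004 < α = 0.05, reject H0; the evidence is statistically significant.

t = 3.18, df = 26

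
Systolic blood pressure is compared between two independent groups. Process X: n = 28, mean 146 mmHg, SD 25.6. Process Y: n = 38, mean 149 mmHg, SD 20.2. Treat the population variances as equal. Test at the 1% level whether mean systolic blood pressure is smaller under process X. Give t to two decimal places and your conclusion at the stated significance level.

t = -0.53; fail to reject H0

Let group 1 = process X, group 2 = process Y. H0: μ_1 = μ_2; H1: μ_1 < μ_2 (two-sample pooled-variance t-test, left-tailed).
s_p² = [(28−1)·25.6² + (38−1)·20.2²]/(28+38−2) = 512.378
t = (146 − 149)/√[512.378·(1/28 + 1/38)] = -0.53
df = n₁ + n₂ − 2 = 64
p-value = P(T ≤ -0.53) ≈ 0.298
Since p ≈ 0.298 > α = 0.01, fail to reject H0; the data do not provide sufficient evidence against H0.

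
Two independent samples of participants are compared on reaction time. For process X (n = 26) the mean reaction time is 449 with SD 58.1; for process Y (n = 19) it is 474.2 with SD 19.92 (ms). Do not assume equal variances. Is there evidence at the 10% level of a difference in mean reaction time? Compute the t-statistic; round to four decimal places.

-2.0527

Let group 1 = process X, group 2 = process Y. H0: μ_1 = μ_2; H1: μ_1 ≠ μ_2 (Welch's two-sample t-test, two-sided).
t = (x̄_1 − x̄_2)/√(s_1²/n_1 + s_2²/n_2) = (449 − 474.2)/√(58.1²/26 + 19.92²/19) = -2.0527
Welch–Satterthwaite df ≈ 32.52
Two-sided p-value ≈ 0.048
Since p ≈ 0.048 < α = 0.1, reject H0; the evidence is statistically significant.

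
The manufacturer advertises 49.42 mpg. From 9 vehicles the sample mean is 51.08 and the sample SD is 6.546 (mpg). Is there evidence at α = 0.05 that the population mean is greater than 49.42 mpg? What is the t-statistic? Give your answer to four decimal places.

H0: μ = 49.42; H1: μ > 49.42 (one-sample t-test, right-tailed).
t = (x̄ − μ₀)/(s/√n) = (51.08 − 49.42)/(6.546/√9) = 0.7608
df = n − 1 = 8
p-value = P(T ≥ 0.7608) ≈ 0.2343
Since p ≈ 0.2343 > α = 0.05, fail to reject H0; the evidence is not statistically significant.

0.7608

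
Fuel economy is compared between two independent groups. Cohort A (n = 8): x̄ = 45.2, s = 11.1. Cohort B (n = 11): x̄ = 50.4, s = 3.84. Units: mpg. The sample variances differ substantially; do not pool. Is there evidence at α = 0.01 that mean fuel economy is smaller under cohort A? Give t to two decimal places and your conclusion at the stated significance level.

Let group 1 = cohort A, group 2 = cohort B. H0: μ_1 = μ_2; H1: μ_1 < μ_2 (Welch's two-sample t-test, left-tailed).
t = (x̄_1 − x̄_2)/√(s_1²/n_1 + s_2²/n_2) = (45.2 − 50.4)/√(11.1²/8 + 3.84²/11) = -1.27
Welch–Satterthwaite df ≈ 8.23
p-value = P(T ≤ -1.27) ≈ 0.119
Since p ≈ 0.119 > α = 0.01, fail to reject H0; the evidence is not statistically significant.

t = -1.27; fail to reject H0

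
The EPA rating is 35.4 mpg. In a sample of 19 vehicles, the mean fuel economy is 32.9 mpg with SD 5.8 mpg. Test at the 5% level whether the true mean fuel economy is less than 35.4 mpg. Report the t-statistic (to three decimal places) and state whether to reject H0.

H0: μ = 35.4; H1: μ < 35.4 (one-sample t-test, left-tailed).
t = (x̄ − μ₀)/(s/√n) = (32.9 − 35.4)/(5.8/√19) = -1.879
df = n − 1 = 18
p-value = P(T ≤ -1.879) ≈ 0.0383
Since p ≈ 0.0383 < α = 0.05, reject H0; the evidence is statistically significant.

t = -1.879; reject H0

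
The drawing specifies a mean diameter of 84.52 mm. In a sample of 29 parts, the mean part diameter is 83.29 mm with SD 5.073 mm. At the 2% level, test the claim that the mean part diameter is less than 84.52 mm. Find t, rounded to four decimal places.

-1.3057

H0: μ = 84.52; H1: μ < 84.52 (one-sample t-test, left-tailed).
t = (x̄ − μ₀)/(s/√n) = (83.29 − 84.52)/(5.073/√29) = -1.3057
df = n − 1 = 28
p-value = P(T ≤ -1.3057) ≈ 0.1011
Since p ≈ 0.1011 > α = 0.02, fail to reject H0; the evidence is not statistically significant.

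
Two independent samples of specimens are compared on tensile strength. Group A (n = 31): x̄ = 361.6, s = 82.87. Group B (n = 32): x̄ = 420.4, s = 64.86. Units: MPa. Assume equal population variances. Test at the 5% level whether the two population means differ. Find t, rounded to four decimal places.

Let group 1 = group A, group 2 = group B. H0: μ_1 = μ_2; H1: μ_1 ≠ μ_2 (two-sample pooled-variance t-test, two-sided).
s_p² = [(31−1)·82.87² + (32−1)·64.86²]/(31+32−2) = 5515.32
t = (361.6 − 420.4)/√[5515.32·(1/31 + 1/32)] = -3.1418
df = n₁ + n₂ − 2 = 61
Two-sided p-value ≈ 0.0026
Since p ≈ 0.0026 < α = 0.05, reject H0; the data support H1.

-3.1418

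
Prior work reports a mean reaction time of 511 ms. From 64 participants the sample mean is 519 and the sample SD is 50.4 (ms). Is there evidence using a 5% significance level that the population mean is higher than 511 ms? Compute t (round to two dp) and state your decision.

H0: μ = 511; H1: μ > 511 (one-sample t-test, right-tailed).
t = (x̄ − μ₀)/(s/√n) = (519 − 511)/(50.4/√64) = 1.27
df = n − 1 = 63
p-value = P(T ≥ 1.27) ≈ 0.104
Since p ≈ 0.104 > α = 0.05, fail to reject H0; the evidence is not statistically significant.

t = 1.27; fail to reject H0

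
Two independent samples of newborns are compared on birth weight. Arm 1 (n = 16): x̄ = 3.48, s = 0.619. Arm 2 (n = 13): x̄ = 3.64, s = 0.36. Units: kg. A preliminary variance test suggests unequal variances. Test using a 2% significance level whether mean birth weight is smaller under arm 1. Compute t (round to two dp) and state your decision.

Let group 1 = arm 1, group 2 = arm 2. H0: μ_1 = μ_2; H1: μ_1 < μ_2 (Welch's two-sample t-test, left-tailed).
t = (x̄_1 − x̄_2)/√(s_1²/n_1 + s_2²/n_2) = (3.48 − 3.64)/√(0.619²/16 + 0.36²/13) = -0.87
Welch–Satterthwaite df ≈ 24.73
p-value = P(T ≤ -0.87) ≈ 0.1967
Since p ≈ 0.1967 > α = 0.02, fail to reject H0; the evidence is not statistically significant.

t = -0.87; fail to reject H0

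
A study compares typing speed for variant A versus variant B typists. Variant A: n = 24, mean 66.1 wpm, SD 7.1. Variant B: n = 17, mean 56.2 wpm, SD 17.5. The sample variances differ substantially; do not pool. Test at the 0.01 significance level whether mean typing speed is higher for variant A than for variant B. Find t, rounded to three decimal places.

Let group 1 = variant A, group 2 = variant B. H0: μ_1 = μ_2; H1: μ_1 > μ_2 (Welch's two-sample t-test, right-tailed).
t = (x̄_1 − x̄_2)/√(s_1²/n_1 + s_2²/n_2) = (66.1 − 56.2)/√(7.1²/24 + 17.5²/17) = 2.207
Welch–Satterthwaite df ≈ 19.76
p-value = P(T ≥ 2.207) ≈ 0.0196
Since p ≈ 0.0196 > α = 0.01, fail to reject H0; the evidence is not statistically significant.

2.207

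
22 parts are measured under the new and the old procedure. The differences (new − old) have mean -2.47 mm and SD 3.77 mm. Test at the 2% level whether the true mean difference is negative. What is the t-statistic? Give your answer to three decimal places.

H0: μ_d = 0; H1: μ_d < 0 (paired t-test on the differences, left-tailed).
t = d̄/(s_d/√n) = -2.47/(3.77/√22) = -3.073
df = n − 1 = 21
p-value = P(T ≤ -3.073) ≈ 0.003
Since p ≈ 0.003 < α = 0.02, reject H0; the data support H1.

-3.073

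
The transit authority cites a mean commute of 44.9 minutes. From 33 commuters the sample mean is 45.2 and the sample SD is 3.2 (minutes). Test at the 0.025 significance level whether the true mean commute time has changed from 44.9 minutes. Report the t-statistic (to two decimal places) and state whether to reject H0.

H0: μ = 44.9; H1: μ ≠ 44.9 (one-sample t-test, two-sided).
t = (x̄ − μ₀)/(s/√n) = (45.2 − 44.9)/(3.2/√33) = 0.54
df = n − 1 = 32
Two-sided p-value ≈ 0.594
Since p ≈ 0.594 > α = 0.025, fail to reject H0; the evidence is not statistically significant.

t = 0.54; fail to reject H0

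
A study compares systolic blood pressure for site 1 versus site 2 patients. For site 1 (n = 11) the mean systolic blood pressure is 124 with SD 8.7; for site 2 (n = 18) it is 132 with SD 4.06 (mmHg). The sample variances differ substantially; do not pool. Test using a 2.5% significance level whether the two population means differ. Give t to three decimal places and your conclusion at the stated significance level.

t = -2.865; reject H0

Let group 1 = site 1, group 2 = site 2. H0: μ_1 = μ_2; H1: μ_1 ≠ μ_2 (Welch's two-sample t-test, two-sided).
t = (x̄_1 − x̄_2)/√(s_1²/n_1 + s_2²/n_2) = (124 − 132)/√(8.7²/11 + 4.06²/18) = -2.865
Welch–Satterthwaite df ≈ 12.71
Two-sided p-value ≈ 0.0135
Since p ≈ 0.0135 < α = 0.025, reject H0; the data support H1.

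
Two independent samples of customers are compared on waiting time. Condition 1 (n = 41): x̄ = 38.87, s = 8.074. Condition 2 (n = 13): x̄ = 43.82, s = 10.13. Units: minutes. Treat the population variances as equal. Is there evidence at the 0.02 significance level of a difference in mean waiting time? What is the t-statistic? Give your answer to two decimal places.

Let group 1 = condition 1, group 2 = condition 2. H0: μ_1 = μ_2; H1: μ_1 ≠ μ_2 (two-sample pooled-variance t-test, two-sided).
s_p² = [(41−1)·8.074² + (13−1)·10.13²]/(41+13−2) = 73.8266
t = (38.87 − 43.82)/√[73.8266·(1/41 + 1/13)] = -1.81
df = n₁ + n₂ − 2 = 52
Two-sided p-value ≈ 0.0761
Since p ≈ 0.0761 > α = 0.02, fail to reject H0; the data do not provide sufficient evidence against H0.

-1.81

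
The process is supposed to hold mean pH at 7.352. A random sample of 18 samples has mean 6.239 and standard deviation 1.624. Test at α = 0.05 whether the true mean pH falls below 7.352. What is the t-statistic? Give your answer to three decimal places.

-2.908

H0: μ = 7.352; H1: μ < 7.352 (one-sample t-test, left-tailed).
t = (x̄ − μ₀)/(s/√n) = (6.239 − 7.352)/(1.624/√18) = -2.908
df = n − 1 = 17
p-value = P(T ≤ -2.908) ≈ 0.0049
Since p ≈ 0.0049 < α = 0.05, reject H0; the evidence is statistically significant.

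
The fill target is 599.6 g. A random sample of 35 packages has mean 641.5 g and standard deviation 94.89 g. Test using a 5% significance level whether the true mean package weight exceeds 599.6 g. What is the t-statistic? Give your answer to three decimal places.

2.612

H0: μ = 599.6; H1: μ > 599.6 (one-sample t-test, right-tailed).
t = (x̄ − μ₀)/(s/√n) = (641.5 − 599.6)/(94.89/√35) = 2.612
df = n − 1 = 34
p-value = P(T ≥ 2.612) ≈ 0.0066
Since p ≈ 0.0066 < α = 0.05, reject H0; the data support H1.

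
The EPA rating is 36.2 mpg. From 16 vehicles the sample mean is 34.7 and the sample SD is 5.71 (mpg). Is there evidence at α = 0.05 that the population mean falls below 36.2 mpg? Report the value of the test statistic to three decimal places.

H0: μ = 36.2; H1: μ < 36.2 (one-sample t-test, left-tailed).
t = (x̄ − μ₀)/(s/√n) = (34.7 − 36.2)/(5.71/√16) = -1.051
df = n − 1 = 15
p-value = P(T ≤ -1.051) ≈ 0.155
Since p ≈ 0.155 > α = 0.05, fail to reject H0; the data do not provide sufficient evidence against H0.

-1.051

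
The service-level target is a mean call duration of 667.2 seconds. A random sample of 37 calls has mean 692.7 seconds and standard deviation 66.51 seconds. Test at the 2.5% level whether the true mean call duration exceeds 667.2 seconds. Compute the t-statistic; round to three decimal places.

H0: μ = 667.2; H1: μ > 667.2 (one-sample t-test, right-tailed).
t = (x̄ − μ₀)/(s/√n) = (692.7 − 667.2)/(66.51/√37) = 2.332
df = n − 1 = 36
p-value = P(T ≥ 2.332) ≈ 0.013
Since p ≈ 0.013 < α = 0.025, reject H0; the evidence is statistically significant.

2.332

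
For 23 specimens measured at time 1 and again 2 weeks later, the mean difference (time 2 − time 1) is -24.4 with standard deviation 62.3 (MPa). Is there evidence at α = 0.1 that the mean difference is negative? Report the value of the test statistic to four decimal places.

-1.8783

H0: μ_d = 0; H1: μ_d < 0 (paired t-test on the differences, left-tailed).
t = d̄/(s_d/√n) = -24.4/(62.3/√23) = -1.8783
df = n − 1 = 22
p-value = P(T ≤ -1.8783) ≈ 0.0368
Since p ≈ 0.0368 < α = 0.1, reject H0; the data support H1.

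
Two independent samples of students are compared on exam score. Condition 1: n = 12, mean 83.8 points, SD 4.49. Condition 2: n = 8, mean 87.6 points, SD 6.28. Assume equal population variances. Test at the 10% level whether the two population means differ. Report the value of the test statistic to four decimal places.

-1.5831

Let group 1 = condition 1, group 2 = condition 2. H0: μ_1 = μ_2; H1: μ_1 ≠ μ_2 (two-sample pooled-variance t-test, two-sided).
s_p² = [(12−1)·4.49² + (8−1)·6.28²]/(12+8−2) = 27.6572
t = (83.8 − 87.6)/√[27.6572·(1/12 + 1/8)] = -1.5831
df = n₁ + n₂ − 2 = 18
Two-sided p-value ≈ 0.131
Since p ≈ 0.131 > α = 0.1, fail to reject H0; the evidence is not statistically significant.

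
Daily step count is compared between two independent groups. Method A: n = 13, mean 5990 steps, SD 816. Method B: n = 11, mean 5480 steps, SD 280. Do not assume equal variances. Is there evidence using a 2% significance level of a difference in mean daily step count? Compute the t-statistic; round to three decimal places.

2.111

Let group 1 = method A, group 2 = method B. H0: μ_1 = μ_2; H1: μ_1 ≠ μ_2 (Welch's two-sample t-test, two-sided).
t = (x̄_1 − x̄_2)/√(s_1²/n_1 + s_2²/n_2) = (5990 − 5480)/√(816²/13 + 280²/11) = 2.111
Welch–Satterthwaite df ≈ 15.22
Two-sided p-value ≈ 0.052
Since p ≈ 0.052 > α = 0.02, fail to reject H0; the data do not provide sufficient evidence against H0.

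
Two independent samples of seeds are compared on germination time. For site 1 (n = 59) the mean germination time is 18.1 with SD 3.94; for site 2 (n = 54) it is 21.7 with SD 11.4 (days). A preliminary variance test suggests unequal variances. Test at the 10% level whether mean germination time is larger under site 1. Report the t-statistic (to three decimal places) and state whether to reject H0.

t = -2.203; fail to reject H0

Let group 1 = site 1, group 2 = site 2. H0: μ_1 = μ_2; H1: μ_1 > μ_2 (Welch's two-sample t-test, right-tailed).
t = (x̄_1 − x̄_2)/√(s_1²/n_1 + s_2²/n_2) = (18.1 − 21.7)/√(3.94²/59 + 11.4²/54) = -2.203
Welch–Satterthwaite df ≈ 64.52
p-value = P(T ≥ -2.203) ≈ 0.984
Since p ≈ 0.984 > α = 0.1, fail to reject H0; the data do not provide sufficient evidence against H0.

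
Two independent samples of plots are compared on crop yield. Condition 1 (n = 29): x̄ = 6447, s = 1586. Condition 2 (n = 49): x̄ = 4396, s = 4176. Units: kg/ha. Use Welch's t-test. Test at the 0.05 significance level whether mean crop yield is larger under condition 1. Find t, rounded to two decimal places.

Let group 1 = condition 1, group 2 = condition 2. H0: μ_1 = μ_2; H1: μ_1 > μ_2 (Welch's two-sample t-test, right-tailed).
t = (x̄_1 − x̄_2)/√(s_1²/n_1 + s_2²/n_2) = (6447 − 4396)/√(1586²/29 + 4176²/49) = 3.08
Welch–Satterthwaite df ≈ 67.39
p-value = P(T ≥ 3.08) ≈ 0.0015
Since p ≈ 0.0015 < α = 0.05, reject H0; the data support H1.

3.08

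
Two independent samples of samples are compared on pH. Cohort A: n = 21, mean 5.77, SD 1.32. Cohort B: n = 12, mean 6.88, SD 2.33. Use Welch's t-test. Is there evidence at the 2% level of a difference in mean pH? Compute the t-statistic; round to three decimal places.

Let group 1 = cohort A, group 2 = cohort B. H0: μ_1 = μ_2; H1: μ_1 ≠ μ_2 (Welch's two-sample t-test, two-sided).
t = (x̄_1 − x̄_2)/√(s_1²/n_1 + s_2²/n_2) = (5.77 − 6.88)/√(1.32²/21 + 2.33²/12) = -1.517
Welch–Satterthwaite df ≈ 15.12
Two-sided p-value ≈ 0.1499
Since p ≈ 0.1499 > α = 0.02, fail to reject H0; the data do not provide sufficient evidence against H0.

-1.517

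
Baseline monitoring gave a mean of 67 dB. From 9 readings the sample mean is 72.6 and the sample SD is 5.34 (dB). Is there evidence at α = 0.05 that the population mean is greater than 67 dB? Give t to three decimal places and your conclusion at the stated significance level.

t = 3.146; reject H0

H0: μ = 67; H1: μ > 67 (one-sample t-test, right-tailed).
t = (x̄ − μ₀)/(s/√n) = (72.6 − 67)/(5.34/√9) = 3.146
df = n − 1 = 8
p-value = P(T ≥ 3.146) ≈ 0.0068
Since p ≈ 0.0068 < α = 0.05, reject H0; the data support H1.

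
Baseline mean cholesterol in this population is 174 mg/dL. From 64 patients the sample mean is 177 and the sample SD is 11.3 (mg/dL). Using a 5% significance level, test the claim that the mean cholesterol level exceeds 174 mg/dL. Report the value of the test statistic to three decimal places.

2.124

H0: μ = 174; H1: μ > 174 (one-sample t-test, right-tailed).
t = (x̄ − μ₀)/(s/√n) = (177 − 174)/(11.3/√64) = 2.124
df = n − 1 = 63
p-value = P(T ≥ 2.124) ≈ 0.019
Since p ≈ 0.019 < α = 0.05, reject H0; the data support H1.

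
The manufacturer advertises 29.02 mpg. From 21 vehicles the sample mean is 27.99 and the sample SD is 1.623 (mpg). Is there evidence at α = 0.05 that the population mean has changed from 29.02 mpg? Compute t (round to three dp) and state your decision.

H0: μ = 29.02; H1: μ ≠ 29.02 (one-sample t-test, two-sided).
t = (x̄ − μ₀)/(s/√n) = (27.99 − 29.02)/(1.623/√21) = -2.908
df = n − 1 = 20
Two-sided p-value ≈ 0.0087
Since p ≈ 0.0087 < α = 0.05, reject H0; the evidence is statistically significant.

t = -2.908; reject H0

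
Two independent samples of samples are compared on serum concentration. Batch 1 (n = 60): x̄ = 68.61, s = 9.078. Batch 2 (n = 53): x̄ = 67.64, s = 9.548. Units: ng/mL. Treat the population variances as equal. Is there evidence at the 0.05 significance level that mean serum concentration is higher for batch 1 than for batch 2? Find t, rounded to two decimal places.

Let group 1 = batch 1, group 2 = batch 2. H0: μ_1 = μ_2; H1: μ_1 > μ_2 (two-sample pooled-variance t-test, right-tailed).
s_p² = [(60−1)·9.078² + (53−1)·9.548²]/(60+53−2) = 86.5112
t = (68.61 − 67.64)/√[86.5112·(1/60 + 1/53)] = 0.55
df = n₁ + n₂ − 2 = 111
p-value = P(T ≥ 0.55) ≈ 0.2906
Since p ≈ 0.2906 > α = 0.05, fail to reject H0; the evidence is not statistically significant.

0.55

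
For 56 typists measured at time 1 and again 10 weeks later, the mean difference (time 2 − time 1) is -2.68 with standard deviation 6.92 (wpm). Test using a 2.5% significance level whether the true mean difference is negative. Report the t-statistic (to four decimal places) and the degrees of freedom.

t = -2.8982, df = 55

H0: μ_d = 0; H1: μ_d < 0 (paired t-test on the differences, left-tailed).
t = d̄/(s_d/√n) = -2.68/(6.92/√56) = -2.8982
df = n − 1 = 55
p-value = P(T ≤ -2.8982) ≈ 0.0027
Since p ≈ 0.0027 < α = 0.025, reject H0; the data support H1.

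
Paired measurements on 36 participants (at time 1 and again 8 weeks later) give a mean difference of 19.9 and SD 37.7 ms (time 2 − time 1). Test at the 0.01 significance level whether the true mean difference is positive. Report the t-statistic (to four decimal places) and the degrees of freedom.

t = 3.1671, df = 35

H0: μ_d = 0; H1: μ_d > 0 (paired t-test on the differences, right-tailed).
t = d̄/(s_d/√n) = 19.9/(37.7/√36) = 3.1671
df = n − 1 = 35
p-value = P(T ≥ 3.1671) ≈ 0.002
Since p ≈ 0.002 < α = 0.01, reject H0; the evidence is statistically significant.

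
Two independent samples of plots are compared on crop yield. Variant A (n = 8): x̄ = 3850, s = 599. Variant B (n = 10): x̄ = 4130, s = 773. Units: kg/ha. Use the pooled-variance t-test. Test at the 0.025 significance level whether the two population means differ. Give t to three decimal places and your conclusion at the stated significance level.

t = -0.841; fail to reject H0

Let group 1 = variant A, group 2 = variant B. H0: μ_1 = μ_2; H1: μ_1 ≠ μ_2 (two-sample pooled-variance t-test, two-sided).
s_p² = [(8−1)·599² + (10−1)·773²]/(8+10−2) = 493086
t = (3850 − 4130)/√[493086·(1/8 + 1/10)] = -0.841
df = n₁ + n₂ − 2 = 16
Two-sided p-value ≈ 0.413
Since p ≈ 0.413 > α = 0.025, fail to reject H0; the evidence is not statistically significant.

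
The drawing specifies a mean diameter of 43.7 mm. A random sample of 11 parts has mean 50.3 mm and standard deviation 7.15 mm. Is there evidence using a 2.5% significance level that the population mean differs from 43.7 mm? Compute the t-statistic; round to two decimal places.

H0: μ = 43.7; H1: μ ≠ 43.7 (one-sample t-test, two-sided).
t = (x̄ − μ₀)/(s/√n) = (50.3 − 43.7)/(7.15/√11) = 3.06
df = n − 1 = 10
Two-sided p-value ≈ 0.012
Since p ≈ 0.012 < α = 0.025, reject H0; the evidence is statistically significant.

3.06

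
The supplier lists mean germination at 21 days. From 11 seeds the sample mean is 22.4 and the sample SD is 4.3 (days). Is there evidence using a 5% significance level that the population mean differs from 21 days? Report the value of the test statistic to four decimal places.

H0: μ = 21; H1: μ ≠ 21 (one-sample t-test, two-sided).
t = (x̄ − μ₀)/(s/√n) = (22.4 − 21)/(4.3/√11) = 1.0798
df = n − 1 = 10
Two-sided p-value ≈ 0.3056
Since p ≈ 0.3056 > α = 0.05, fail to reject H0; the evidence is not statistically significant.

1.0798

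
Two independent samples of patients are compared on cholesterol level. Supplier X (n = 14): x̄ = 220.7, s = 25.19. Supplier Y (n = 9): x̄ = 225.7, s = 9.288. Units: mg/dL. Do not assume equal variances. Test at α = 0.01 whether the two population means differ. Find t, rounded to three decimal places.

Let group 1 = supplier X, group 2 = supplier Y. H0: μ_1 = μ_2; H1: μ_1 ≠ μ_2 (Welch's two-sample t-test, two-sided).
t = (x̄_1 − x̄_2)/√(s_1²/n_1 + s_2²/n_2) = (220.7 − 225.7)/√(25.19²/14 + 9.288²/9) = -0.675
Welch–Satterthwaite df ≈ 17.79
Two-sided p-value ≈ 0.5085
Since p ≈ 0.5085 > α = 0.01, fail to reject H0; the evidence is not statistically significant.

-0.675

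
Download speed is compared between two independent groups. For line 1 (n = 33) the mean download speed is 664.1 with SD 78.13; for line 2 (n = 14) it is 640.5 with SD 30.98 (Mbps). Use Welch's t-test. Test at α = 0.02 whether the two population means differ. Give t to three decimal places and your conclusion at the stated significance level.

t = 1.482; fail to reject H0

Let group 1 = line 1, group 2 = line 2. H0: μ_1 = μ_2; H1: μ_1 ≠ μ_2 (Welch's two-sample t-test, two-sided).
t = (x̄_1 − x̄_2)/√(s_1²/n_1 + s_2²/n_2) = (664.1 − 640.5)/√(78.13²/33 + 30.98²/14) = 1.482
Welch–Satterthwaite df ≈ 44.93
Two-sided p-value ≈ 0.1453
Since p ≈ 0.1453 > α = 0.02, fail to reject H0; the data do not provide sufficient evidence against H0.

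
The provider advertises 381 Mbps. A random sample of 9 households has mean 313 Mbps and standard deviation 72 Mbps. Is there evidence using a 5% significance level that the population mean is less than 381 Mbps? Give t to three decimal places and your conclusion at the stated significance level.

H0: μ = 381; H1: μ < 381 (one-sample t-test, left-tailed).
t = (x̄ − μ₀)/(s/√n) = (313 − 381)/(72/√9) = -2.833
df = n − 1 = 8
p-value = P(T ≤ -2.833) ≈ 0.0110
Since p ≈ 0.0110 < α = 0.05, reject H0; the data support H1.

t = -2.833; reject H0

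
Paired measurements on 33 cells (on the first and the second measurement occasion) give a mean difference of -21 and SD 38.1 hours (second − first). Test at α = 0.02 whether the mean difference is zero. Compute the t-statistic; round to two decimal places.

H0: μ_d = 0; H1: μ_d ≠ 0 (paired t-test on the differences, two-sided).
t = d̄/(s_d/√n) = -21/(38.1/√33) = -3.17
df = n − 1 = 32
Two-sided p-value ≈ 0.003
Since p ≈ 0.003 < α = 0.02, reject H0; the data support H1.

-3.17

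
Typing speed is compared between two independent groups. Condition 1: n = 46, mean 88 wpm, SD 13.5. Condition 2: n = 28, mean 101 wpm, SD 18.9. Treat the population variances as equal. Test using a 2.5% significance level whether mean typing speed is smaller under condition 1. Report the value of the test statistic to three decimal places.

-3.445

Let group 1 = condition 1, group 2 = condition 2. H0: μ_1 = μ_2; H1: μ_1 < μ_2 (two-sample pooled-variance t-test, left-tailed).
s_p² = [(46−1)·13.5² + (28−1)·18.9²]/(46+28−2) = 247.86
t = (88 − 101)/√[247.86·(1/46 + 1/28)] = -3.445
df = n₁ + n₂ − 2 = 72
p-value = P(T ≤ -3.445) ≈ 0.000
Since p ≈ 0.000 < α = 0.025, reject H0; the data support H1.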